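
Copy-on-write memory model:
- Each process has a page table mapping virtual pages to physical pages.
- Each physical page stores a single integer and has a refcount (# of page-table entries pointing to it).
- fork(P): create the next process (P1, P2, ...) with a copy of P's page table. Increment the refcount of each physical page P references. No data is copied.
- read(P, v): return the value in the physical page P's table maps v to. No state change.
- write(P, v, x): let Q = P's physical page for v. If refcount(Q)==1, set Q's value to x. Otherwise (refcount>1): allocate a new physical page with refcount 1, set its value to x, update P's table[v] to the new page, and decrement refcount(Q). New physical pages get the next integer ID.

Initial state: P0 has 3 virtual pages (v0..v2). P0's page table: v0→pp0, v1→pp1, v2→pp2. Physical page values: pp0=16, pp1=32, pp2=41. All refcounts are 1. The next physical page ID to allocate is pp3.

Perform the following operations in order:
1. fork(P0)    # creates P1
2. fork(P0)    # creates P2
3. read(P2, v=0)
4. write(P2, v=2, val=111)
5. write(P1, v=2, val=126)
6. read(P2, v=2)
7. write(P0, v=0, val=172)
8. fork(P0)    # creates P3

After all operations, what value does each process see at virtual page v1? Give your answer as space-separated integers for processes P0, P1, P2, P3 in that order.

Op 1: fork(P0) -> P1. 3 ppages; refcounts: pp0:2 pp1:2 pp2:2
Op 2: fork(P0) -> P2. 3 ppages; refcounts: pp0:3 pp1:3 pp2:3
Op 3: read(P2, v0) -> 16. No state change.
Op 4: write(P2, v2, 111). refcount(pp2)=3>1 -> COPY to pp3. 4 ppages; refcounts: pp0:3 pp1:3 pp2:2 pp3:1
Op 5: write(P1, v2, 126). refcount(pp2)=2>1 -> COPY to pp4. 5 ppages; refcounts: pp0:3 pp1:3 pp2:1 pp3:1 pp4:1
Op 6: read(P2, v2) -> 111. No state change.
Op 7: write(P0, v0, 172). refcount(pp0)=3>1 -> COPY to pp5. 6 ppages; refcounts: pp0:2 pp1:3 pp2:1 pp3:1 pp4:1 pp5:1
Op 8: fork(P0) -> P3. 6 ppages; refcounts: pp0:2 pp1:4 pp2:2 pp3:1 pp4:1 pp5:2
P0: v1 -> pp1 = 32
P1: v1 -> pp1 = 32
P2: v1 -> pp1 = 32
P3: v1 -> pp1 = 32

Answer: 32 32 32 32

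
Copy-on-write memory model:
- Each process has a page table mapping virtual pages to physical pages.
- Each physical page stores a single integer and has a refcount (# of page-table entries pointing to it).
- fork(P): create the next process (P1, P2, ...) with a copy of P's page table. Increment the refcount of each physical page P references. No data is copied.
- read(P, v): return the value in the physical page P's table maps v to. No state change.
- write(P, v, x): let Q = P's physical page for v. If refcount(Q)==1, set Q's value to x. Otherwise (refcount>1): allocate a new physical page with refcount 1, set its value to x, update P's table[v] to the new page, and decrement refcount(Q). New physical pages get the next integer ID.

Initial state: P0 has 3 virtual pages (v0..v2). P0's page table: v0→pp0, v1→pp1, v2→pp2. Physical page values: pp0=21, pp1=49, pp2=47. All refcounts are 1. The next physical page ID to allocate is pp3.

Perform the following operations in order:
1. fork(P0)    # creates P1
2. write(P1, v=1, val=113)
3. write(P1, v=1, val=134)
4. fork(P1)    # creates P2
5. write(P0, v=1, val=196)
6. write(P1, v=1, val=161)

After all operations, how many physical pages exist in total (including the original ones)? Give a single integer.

Answer: 5

Derivation:
Op 1: fork(P0) -> P1. 3 ppages; refcounts: pp0:2 pp1:2 pp2:2
Op 2: write(P1, v1, 113). refcount(pp1)=2>1 -> COPY to pp3. 4 ppages; refcounts: pp0:2 pp1:1 pp2:2 pp3:1
Op 3: write(P1, v1, 134). refcount(pp3)=1 -> write in place. 4 ppages; refcounts: pp0:2 pp1:1 pp2:2 pp3:1
Op 4: fork(P1) -> P2. 4 ppages; refcounts: pp0:3 pp1:1 pp2:3 pp3:2
Op 5: write(P0, v1, 196). refcount(pp1)=1 -> write in place. 4 ppages; refcounts: pp0:3 pp1:1 pp2:3 pp3:2
Op 6: write(P1, v1, 161). refcount(pp3)=2>1 -> COPY to pp4. 5 ppages; refcounts: pp0:3 pp1:1 pp2:3 pp3:1 pp4:1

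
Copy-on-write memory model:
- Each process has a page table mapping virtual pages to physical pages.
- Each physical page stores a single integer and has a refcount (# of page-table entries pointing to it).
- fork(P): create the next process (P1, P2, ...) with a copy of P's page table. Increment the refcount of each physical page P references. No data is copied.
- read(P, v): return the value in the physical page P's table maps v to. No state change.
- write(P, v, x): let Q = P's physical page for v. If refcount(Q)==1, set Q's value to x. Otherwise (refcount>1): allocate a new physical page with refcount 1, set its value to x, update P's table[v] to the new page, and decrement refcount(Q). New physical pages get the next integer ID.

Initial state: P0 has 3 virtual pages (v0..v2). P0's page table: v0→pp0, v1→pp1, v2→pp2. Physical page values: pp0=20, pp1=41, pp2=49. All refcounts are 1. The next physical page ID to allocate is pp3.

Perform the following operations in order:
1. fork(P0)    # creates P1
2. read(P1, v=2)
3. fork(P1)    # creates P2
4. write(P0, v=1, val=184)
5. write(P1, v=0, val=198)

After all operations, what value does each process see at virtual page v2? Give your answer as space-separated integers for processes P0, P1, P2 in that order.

Answer: 49 49 49

Derivation:
Op 1: fork(P0) -> P1. 3 ppages; refcounts: pp0:2 pp1:2 pp2:2
Op 2: read(P1, v2) -> 49. No state change.
Op 3: fork(P1) -> P2. 3 ppages; refcounts: pp0:3 pp1:3 pp2:3
Op 4: write(P0, v1, 184). refcount(pp1)=3>1 -> COPY to pp3. 4 ppages; refcounts: pp0:3 pp1:2 pp2:3 pp3:1
Op 5: write(P1, v0, 198). refcount(pp0)=3>1 -> COPY to pp4. 5 ppages; refcounts: pp0:2 pp1:2 pp2:3 pp3:1 pp4:1
P0: v2 -> pp2 = 49
P1: v2 -> pp2 = 49
P2: v2 -> pp2 = 49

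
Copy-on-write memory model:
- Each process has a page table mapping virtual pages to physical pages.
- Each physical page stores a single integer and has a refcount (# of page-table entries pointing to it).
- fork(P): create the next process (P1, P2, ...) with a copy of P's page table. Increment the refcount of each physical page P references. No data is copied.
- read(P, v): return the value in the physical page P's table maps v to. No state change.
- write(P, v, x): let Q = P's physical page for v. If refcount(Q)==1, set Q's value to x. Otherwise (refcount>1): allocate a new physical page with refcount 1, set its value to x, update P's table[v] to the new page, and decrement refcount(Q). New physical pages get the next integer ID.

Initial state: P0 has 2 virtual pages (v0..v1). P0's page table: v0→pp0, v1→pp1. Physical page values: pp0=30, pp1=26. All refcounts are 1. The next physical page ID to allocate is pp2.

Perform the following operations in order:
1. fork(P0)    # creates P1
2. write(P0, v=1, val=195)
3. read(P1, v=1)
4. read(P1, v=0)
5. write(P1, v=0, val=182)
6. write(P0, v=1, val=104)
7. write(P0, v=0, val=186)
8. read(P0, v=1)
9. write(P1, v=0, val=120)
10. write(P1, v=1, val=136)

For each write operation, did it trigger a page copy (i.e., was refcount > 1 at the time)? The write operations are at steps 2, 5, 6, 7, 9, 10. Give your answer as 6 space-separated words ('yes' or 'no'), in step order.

Op 1: fork(P0) -> P1. 2 ppages; refcounts: pp0:2 pp1:2
Op 2: write(P0, v1, 195). refcount(pp1)=2>1 -> COPY to pp2. 3 ppages; refcounts: pp0:2 pp1:1 pp2:1
Op 3: read(P1, v1) -> 26. No state change.
Op 4: read(P1, v0) -> 30. No state change.
Op 5: write(P1, v0, 182). refcount(pp0)=2>1 -> COPY to pp3. 4 ppages; refcounts: pp0:1 pp1:1 pp2:1 pp3:1
Op 6: write(P0, v1, 104). refcount(pp2)=1 -> write in place. 4 ppages; refcounts: pp0:1 pp1:1 pp2:1 pp3:1
Op 7: write(P0, v0, 186). refcount(pp0)=1 -> write in place. 4 ppages; refcounts: pp0:1 pp1:1 pp2:1 pp3:1
Op 8: read(P0, v1) -> 104. No state change.
Op 9: write(P1, v0, 120). refcount(pp3)=1 -> write in place. 4 ppages; refcounts: pp0:1 pp1:1 pp2:1 pp3:1
Op 10: write(P1, v1, 136). refcount(pp1)=1 -> write in place. 4 ppages; refcounts: pp0:1 pp1:1 pp2:1 pp3:1

yes yes no no no no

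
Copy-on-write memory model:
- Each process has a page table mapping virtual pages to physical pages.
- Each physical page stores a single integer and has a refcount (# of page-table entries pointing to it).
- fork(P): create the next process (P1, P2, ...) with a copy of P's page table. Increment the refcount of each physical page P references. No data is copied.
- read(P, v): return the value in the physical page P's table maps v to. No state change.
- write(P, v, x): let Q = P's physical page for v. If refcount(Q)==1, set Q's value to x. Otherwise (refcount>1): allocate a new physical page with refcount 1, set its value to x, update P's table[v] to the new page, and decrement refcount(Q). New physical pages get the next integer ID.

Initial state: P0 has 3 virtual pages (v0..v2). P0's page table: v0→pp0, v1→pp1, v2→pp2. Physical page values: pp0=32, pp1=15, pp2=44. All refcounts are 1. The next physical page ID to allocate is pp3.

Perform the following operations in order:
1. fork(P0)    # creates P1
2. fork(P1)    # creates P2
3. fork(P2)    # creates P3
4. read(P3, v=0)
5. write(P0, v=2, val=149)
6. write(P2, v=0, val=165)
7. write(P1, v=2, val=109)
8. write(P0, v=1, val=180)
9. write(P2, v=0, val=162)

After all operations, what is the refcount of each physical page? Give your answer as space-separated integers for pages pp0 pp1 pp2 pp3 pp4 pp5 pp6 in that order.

Op 1: fork(P0) -> P1. 3 ppages; refcounts: pp0:2 pp1:2 pp2:2
Op 2: fork(P1) -> P2. 3 ppages; refcounts: pp0:3 pp1:3 pp2:3
Op 3: fork(P2) -> P3. 3 ppages; refcounts: pp0:4 pp1:4 pp2:4
Op 4: read(P3, v0) -> 32. No state change.
Op 5: write(P0, v2, 149). refcount(pp2)=4>1 -> COPY to pp3. 4 ppages; refcounts: pp0:4 pp1:4 pp2:3 pp3:1
Op 6: write(P2, v0, 165). refcount(pp0)=4>1 -> COPY to pp4. 5 ppages; refcounts: pp0:3 pp1:4 pp2:3 pp3:1 pp4:1
Op 7: write(P1, v2, 109). refcount(pp2)=3>1 -> COPY to pp5. 6 ppages; refcounts: pp0:3 pp1:4 pp2:2 pp3:1 pp4:1 pp5:1
Op 8: write(P0, v1, 180). refcount(pp1)=4>1 -> COPY to pp6. 7 ppages; refcounts: pp0:3 pp1:3 pp2:2 pp3:1 pp4:1 pp5:1 pp6:1
Op 9: write(P2, v0, 162). refcount(pp4)=1 -> write in place. 7 ppages; refcounts: pp0:3 pp1:3 pp2:2 pp3:1 pp4:1 pp5:1 pp6:1

Answer: 3 3 2 1 1 1 1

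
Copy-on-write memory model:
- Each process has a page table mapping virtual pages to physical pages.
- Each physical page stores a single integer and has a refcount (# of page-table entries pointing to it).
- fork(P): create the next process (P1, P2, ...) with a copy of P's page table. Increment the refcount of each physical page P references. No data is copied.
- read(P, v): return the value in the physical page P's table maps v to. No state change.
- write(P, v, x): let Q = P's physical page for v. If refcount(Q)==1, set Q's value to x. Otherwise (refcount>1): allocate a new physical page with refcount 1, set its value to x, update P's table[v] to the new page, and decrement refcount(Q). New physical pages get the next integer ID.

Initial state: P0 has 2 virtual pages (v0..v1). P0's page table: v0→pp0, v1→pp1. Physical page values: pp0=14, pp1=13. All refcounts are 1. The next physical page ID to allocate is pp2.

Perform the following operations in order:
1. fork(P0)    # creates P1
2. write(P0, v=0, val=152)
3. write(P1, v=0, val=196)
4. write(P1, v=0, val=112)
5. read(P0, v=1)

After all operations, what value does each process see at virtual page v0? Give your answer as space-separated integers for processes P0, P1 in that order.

Answer: 152 112

Derivation:
Op 1: fork(P0) -> P1. 2 ppages; refcounts: pp0:2 pp1:2
Op 2: write(P0, v0, 152). refcount(pp0)=2>1 -> COPY to pp2. 3 ppages; refcounts: pp0:1 pp1:2 pp2:1
Op 3: write(P1, v0, 196). refcount(pp0)=1 -> write in place. 3 ppages; refcounts: pp0:1 pp1:2 pp2:1
Op 4: write(P1, v0, 112). refcount(pp0)=1 -> write in place. 3 ppages; refcounts: pp0:1 pp1:2 pp2:1
Op 5: read(P0, v1) -> 13. No state change.
P0: v0 -> pp2 = 152
P1: v0 -> pp0 = 112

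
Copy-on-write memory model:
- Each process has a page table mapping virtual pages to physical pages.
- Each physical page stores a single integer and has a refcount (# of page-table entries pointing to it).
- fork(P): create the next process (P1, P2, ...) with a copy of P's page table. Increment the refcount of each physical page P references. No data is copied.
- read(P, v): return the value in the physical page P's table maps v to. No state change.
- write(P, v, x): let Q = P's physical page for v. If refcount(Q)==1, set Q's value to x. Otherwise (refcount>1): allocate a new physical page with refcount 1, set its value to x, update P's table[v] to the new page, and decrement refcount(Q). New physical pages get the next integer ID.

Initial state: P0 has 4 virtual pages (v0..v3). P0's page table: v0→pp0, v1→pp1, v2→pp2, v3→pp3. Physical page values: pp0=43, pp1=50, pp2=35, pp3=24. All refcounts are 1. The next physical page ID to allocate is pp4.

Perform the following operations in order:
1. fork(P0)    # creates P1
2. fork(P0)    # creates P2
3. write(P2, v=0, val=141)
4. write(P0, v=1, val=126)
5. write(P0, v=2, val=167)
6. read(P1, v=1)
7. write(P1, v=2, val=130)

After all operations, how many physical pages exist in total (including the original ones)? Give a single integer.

Answer: 8

Derivation:
Op 1: fork(P0) -> P1. 4 ppages; refcounts: pp0:2 pp1:2 pp2:2 pp3:2
Op 2: fork(P0) -> P2. 4 ppages; refcounts: pp0:3 pp1:3 pp2:3 pp3:3
Op 3: write(P2, v0, 141). refcount(pp0)=3>1 -> COPY to pp4. 5 ppages; refcounts: pp0:2 pp1:3 pp2:3 pp3:3 pp4:1
Op 4: write(P0, v1, 126). refcount(pp1)=3>1 -> COPY to pp5. 6 ppages; refcounts: pp0:2 pp1:2 pp2:3 pp3:3 pp4:1 pp5:1
Op 5: write(P0, v2, 167). refcount(pp2)=3>1 -> COPY to pp6. 7 ppages; refcounts: pp0:2 pp1:2 pp2:2 pp3:3 pp4:1 pp5:1 pp6:1
Op 6: read(P1, v1) -> 50. No state change.
Op 7: write(P1, v2, 130). refcount(pp2)=2>1 -> COPY to pp7. 8 ppages; refcounts: pp0:2 pp1:2 pp2:1 pp3:3 pp4:1 pp5:1 pp6:1 pp7:1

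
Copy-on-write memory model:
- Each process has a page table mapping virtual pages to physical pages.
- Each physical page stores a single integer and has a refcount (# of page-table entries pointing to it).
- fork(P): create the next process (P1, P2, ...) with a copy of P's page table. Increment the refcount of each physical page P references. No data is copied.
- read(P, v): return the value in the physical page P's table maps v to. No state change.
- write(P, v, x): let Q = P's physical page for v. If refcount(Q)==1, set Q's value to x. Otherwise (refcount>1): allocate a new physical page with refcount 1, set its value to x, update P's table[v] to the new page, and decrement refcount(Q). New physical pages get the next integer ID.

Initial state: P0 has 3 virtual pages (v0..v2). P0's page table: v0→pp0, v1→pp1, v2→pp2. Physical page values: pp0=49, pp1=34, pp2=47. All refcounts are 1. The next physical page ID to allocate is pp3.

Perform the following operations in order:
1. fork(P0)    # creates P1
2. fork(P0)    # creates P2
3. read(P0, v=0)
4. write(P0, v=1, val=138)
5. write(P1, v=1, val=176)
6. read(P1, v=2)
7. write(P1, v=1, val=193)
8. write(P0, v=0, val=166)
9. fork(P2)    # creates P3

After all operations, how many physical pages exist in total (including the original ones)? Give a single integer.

Answer: 6

Derivation:
Op 1: fork(P0) -> P1. 3 ppages; refcounts: pp0:2 pp1:2 pp2:2
Op 2: fork(P0) -> P2. 3 ppages; refcounts: pp0:3 pp1:3 pp2:3
Op 3: read(P0, v0) -> 49. No state change.
Op 4: write(P0, v1, 138). refcount(pp1)=3>1 -> COPY to pp3. 4 ppages; refcounts: pp0:3 pp1:2 pp2:3 pp3:1
Op 5: write(P1, v1, 176). refcount(pp1)=2>1 -> COPY to pp4. 5 ppages; refcounts: pp0:3 pp1:1 pp2:3 pp3:1 pp4:1
Op 6: read(P1, v2) -> 47. No state change.
Op 7: write(P1, v1, 193). refcount(pp4)=1 -> write in place. 5 ppages; refcounts: pp0:3 pp1:1 pp2:3 pp3:1 pp4:1
Op 8: write(P0, v0, 166). refcount(pp0)=3>1 -> COPY to pp5. 6 ppages; refcounts: pp0:2 pp1:1 pp2:3 pp3:1 pp4:1 pp5:1
Op 9: fork(P2) -> P3. 6 ppages; refcounts: pp0:3 pp1:2 pp2:4 pp3:1 pp4:1 pp5:1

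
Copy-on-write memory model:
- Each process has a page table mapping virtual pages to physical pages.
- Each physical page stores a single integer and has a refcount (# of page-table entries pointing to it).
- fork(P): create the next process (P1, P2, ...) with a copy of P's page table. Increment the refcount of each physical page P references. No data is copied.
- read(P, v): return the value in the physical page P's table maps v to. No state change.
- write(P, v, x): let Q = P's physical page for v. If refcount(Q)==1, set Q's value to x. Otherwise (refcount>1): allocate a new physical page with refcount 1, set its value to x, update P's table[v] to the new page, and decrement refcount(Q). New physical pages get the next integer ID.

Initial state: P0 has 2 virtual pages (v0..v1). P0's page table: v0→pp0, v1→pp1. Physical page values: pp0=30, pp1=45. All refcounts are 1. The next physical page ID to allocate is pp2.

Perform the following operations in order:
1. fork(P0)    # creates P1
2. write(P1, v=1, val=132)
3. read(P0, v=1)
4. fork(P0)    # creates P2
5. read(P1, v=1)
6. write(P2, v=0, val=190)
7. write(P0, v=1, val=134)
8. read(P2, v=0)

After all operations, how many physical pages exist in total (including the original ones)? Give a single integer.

Op 1: fork(P0) -> P1. 2 ppages; refcounts: pp0:2 pp1:2
Op 2: write(P1, v1, 132). refcount(pp1)=2>1 -> COPY to pp2. 3 ppages; refcounts: pp0:2 pp1:1 pp2:1
Op 3: read(P0, v1) -> 45. No state change.
Op 4: fork(P0) -> P2. 3 ppages; refcounts: pp0:3 pp1:2 pp2:1
Op 5: read(P1, v1) -> 132. No state change.
Op 6: write(P2, v0, 190). refcount(pp0)=3>1 -> COPY to pp3. 4 ppages; refcounts: pp0:2 pp1:2 pp2:1 pp3:1
Op 7: write(P0, v1, 134). refcount(pp1)=2>1 -> COPY to pp4. 5 ppages; refcounts: pp0:2 pp1:1 pp2:1 pp3:1 pp4:1
Op 8: read(P2, v0) -> 190. No state change.

Answer: 5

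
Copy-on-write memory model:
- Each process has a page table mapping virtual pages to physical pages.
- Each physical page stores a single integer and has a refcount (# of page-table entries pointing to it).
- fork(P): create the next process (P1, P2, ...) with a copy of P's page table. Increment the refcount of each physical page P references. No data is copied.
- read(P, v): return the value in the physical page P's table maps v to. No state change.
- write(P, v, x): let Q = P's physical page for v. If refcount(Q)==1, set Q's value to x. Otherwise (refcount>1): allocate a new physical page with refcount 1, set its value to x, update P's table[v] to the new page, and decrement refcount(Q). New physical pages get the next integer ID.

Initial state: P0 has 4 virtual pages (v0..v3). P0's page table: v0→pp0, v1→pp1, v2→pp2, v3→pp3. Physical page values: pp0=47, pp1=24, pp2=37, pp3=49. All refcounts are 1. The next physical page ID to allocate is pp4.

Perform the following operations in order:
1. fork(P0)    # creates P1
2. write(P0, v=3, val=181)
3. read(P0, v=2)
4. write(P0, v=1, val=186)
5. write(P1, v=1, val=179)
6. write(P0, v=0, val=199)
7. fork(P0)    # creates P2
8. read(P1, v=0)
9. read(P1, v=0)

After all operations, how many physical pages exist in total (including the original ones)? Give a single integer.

Answer: 7

Derivation:
Op 1: fork(P0) -> P1. 4 ppages; refcounts: pp0:2 pp1:2 pp2:2 pp3:2
Op 2: write(P0, v3, 181). refcount(pp3)=2>1 -> COPY to pp4. 5 ppages; refcounts: pp0:2 pp1:2 pp2:2 pp3:1 pp4:1
Op 3: read(P0, v2) -> 37. No state change.
Op 4: write(P0, v1, 186). refcount(pp1)=2>1 -> COPY to pp5. 6 ppages; refcounts: pp0:2 pp1:1 pp2:2 pp3:1 pp4:1 pp5:1
Op 5: write(P1, v1, 179). refcount(pp1)=1 -> write in place. 6 ppages; refcounts: pp0:2 pp1:1 pp2:2 pp3:1 pp4:1 pp5:1
Op 6: write(P0, v0, 199). refcount(pp0)=2>1 -> COPY to pp6. 7 ppages; refcounts: pp0:1 pp1:1 pp2:2 pp3:1 pp4:1 pp5:1 pp6:1
Op 7: fork(P0) -> P2. 7 ppages; refcounts: pp0:1 pp1:1 pp2:3 pp3:1 pp4:2 pp5:2 pp6:2
Op 8: read(P1, v0) -> 47. No state change.
Op 9: read(P1, v0) -> 47. No state change.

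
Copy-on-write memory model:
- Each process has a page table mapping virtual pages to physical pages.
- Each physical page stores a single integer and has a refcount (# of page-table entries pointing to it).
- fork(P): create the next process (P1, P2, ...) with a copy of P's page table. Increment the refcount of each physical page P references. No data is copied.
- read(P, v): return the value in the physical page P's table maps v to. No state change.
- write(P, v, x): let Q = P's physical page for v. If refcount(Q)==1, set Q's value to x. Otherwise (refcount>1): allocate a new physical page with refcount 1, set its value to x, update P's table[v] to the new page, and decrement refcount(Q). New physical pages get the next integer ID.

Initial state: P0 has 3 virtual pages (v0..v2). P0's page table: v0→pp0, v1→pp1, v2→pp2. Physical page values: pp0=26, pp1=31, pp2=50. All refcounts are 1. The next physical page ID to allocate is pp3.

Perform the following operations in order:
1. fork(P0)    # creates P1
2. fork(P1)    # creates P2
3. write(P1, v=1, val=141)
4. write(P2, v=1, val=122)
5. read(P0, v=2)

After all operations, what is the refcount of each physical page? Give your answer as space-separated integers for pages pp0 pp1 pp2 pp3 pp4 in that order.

Answer: 3 1 3 1 1

Derivation:
Op 1: fork(P0) -> P1. 3 ppages; refcounts: pp0:2 pp1:2 pp2:2
Op 2: fork(P1) -> P2. 3 ppages; refcounts: pp0:3 pp1:3 pp2:3
Op 3: write(P1, v1, 141). refcount(pp1)=3>1 -> COPY to pp3. 4 ppages; refcounts: pp0:3 pp1:2 pp2:3 pp3:1
Op 4: write(P2, v1, 122). refcount(pp1)=2>1 -> COPY to pp4. 5 ppages; refcounts: pp0:3 pp1:1 pp2:3 pp3:1 pp4:1
Op 5: read(P0, v2) -> 50. No state change.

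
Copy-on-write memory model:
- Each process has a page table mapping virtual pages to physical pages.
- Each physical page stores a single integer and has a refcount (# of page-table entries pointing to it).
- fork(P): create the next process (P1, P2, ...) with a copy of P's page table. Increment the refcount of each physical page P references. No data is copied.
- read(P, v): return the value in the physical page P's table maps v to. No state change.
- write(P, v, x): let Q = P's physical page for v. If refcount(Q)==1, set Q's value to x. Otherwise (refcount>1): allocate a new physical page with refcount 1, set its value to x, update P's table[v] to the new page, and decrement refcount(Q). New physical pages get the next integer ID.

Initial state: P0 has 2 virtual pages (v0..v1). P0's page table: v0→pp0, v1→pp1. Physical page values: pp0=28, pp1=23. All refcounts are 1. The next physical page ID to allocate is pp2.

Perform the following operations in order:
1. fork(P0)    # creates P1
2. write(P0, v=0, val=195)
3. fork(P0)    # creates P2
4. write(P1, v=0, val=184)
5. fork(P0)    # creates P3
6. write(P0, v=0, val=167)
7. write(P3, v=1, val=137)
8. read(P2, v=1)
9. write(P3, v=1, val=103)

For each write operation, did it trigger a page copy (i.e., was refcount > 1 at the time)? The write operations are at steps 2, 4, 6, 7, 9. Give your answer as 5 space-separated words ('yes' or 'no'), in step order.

Op 1: fork(P0) -> P1. 2 ppages; refcounts: pp0:2 pp1:2
Op 2: write(P0, v0, 195). refcount(pp0)=2>1 -> COPY to pp2. 3 ppages; refcounts: pp0:1 pp1:2 pp2:1
Op 3: fork(P0) -> P2. 3 ppages; refcounts: pp0:1 pp1:3 pp2:2
Op 4: write(P1, v0, 184). refcount(pp0)=1 -> write in place. 3 ppages; refcounts: pp0:1 pp1:3 pp2:2
Op 5: fork(P0) -> P3. 3 ppages; refcounts: pp0:1 pp1:4 pp2:3
Op 6: write(P0, v0, 167). refcount(pp2)=3>1 -> COPY to pp3. 4 ppages; refcounts: pp0:1 pp1:4 pp2:2 pp3:1
Op 7: write(P3, v1, 137). refcount(pp1)=4>1 -> COPY to pp4. 5 ppages; refcounts: pp0:1 pp1:3 pp2:2 pp3:1 pp4:1
Op 8: read(P2, v1) -> 23. No state change.
Op 9: write(P3, v1, 103). refcount(pp4)=1 -> write in place. 5 ppages; refcounts: pp0:1 pp1:3 pp2:2 pp3:1 pp4:1

yes no yes yes no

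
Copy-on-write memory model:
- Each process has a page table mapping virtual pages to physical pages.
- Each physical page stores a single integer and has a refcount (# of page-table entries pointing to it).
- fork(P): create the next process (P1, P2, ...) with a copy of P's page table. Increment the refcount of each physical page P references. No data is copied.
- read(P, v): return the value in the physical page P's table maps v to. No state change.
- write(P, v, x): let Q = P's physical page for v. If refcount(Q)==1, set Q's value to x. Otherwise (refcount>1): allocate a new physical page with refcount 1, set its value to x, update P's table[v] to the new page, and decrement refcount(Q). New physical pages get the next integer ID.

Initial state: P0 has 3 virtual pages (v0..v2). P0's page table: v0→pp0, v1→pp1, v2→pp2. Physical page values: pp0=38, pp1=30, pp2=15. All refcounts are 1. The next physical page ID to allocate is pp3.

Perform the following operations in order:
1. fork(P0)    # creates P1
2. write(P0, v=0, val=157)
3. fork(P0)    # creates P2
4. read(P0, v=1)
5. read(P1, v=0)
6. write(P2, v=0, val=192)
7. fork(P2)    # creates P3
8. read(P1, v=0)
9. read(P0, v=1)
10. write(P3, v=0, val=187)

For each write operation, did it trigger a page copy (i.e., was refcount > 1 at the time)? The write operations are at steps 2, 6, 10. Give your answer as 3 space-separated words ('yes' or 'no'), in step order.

Op 1: fork(P0) -> P1. 3 ppages; refcounts: pp0:2 pp1:2 pp2:2
Op 2: write(P0, v0, 157). refcount(pp0)=2>1 -> COPY to pp3. 4 ppages; refcounts: pp0:1 pp1:2 pp2:2 pp3:1
Op 3: fork(P0) -> P2. 4 ppages; refcounts: pp0:1 pp1:3 pp2:3 pp3:2
Op 4: read(P0, v1) -> 30. No state change.
Op 5: read(P1, v0) -> 38. No state change.
Op 6: write(P2, v0, 192). refcount(pp3)=2>1 -> COPY to pp4. 5 ppages; refcounts: pp0:1 pp1:3 pp2:3 pp3:1 pp4:1
Op 7: fork(P2) -> P3. 5 ppages; refcounts: pp0:1 pp1:4 pp2:4 pp3:1 pp4:2
Op 8: read(P1, v0) -> 38. No state change.
Op 9: read(P0, v1) -> 30. No state change.
Op 10: write(P3, v0, 187). refcount(pp4)=2>1 -> COPY to pp5. 6 ppages; refcounts: pp0:1 pp1:4 pp2:4 pp3:1 pp4:1 pp5:1

yes yes yes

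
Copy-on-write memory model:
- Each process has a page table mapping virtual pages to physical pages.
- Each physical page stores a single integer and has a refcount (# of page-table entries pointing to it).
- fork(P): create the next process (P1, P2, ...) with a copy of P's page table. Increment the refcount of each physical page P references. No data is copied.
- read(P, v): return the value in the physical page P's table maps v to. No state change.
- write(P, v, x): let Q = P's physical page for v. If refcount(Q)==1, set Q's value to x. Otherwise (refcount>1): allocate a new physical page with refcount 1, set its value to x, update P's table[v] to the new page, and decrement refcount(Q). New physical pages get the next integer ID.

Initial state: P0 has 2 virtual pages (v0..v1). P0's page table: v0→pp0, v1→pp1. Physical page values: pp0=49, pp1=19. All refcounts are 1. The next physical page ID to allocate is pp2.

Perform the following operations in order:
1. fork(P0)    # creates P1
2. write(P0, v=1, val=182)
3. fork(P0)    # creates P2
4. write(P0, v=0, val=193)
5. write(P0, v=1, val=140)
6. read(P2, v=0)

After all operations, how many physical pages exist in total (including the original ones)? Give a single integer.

Op 1: fork(P0) -> P1. 2 ppages; refcounts: pp0:2 pp1:2
Op 2: write(P0, v1, 182). refcount(pp1)=2>1 -> COPY to pp2. 3 ppages; refcounts: pp0:2 pp1:1 pp2:1
Op 3: fork(P0) -> P2. 3 ppages; refcounts: pp0:3 pp1:1 pp2:2
Op 4: write(P0, v0, 193). refcount(pp0)=3>1 -> COPY to pp3. 4 ppages; refcounts: pp0:2 pp1:1 pp2:2 pp3:1
Op 5: write(P0, v1, 140). refcount(pp2)=2>1 -> COPY to pp4. 5 ppages; refcounts: pp0:2 pp1:1 pp2:1 pp3:1 pp4:1
Op 6: read(P2, v0) -> 49. No state change.

Answer: 5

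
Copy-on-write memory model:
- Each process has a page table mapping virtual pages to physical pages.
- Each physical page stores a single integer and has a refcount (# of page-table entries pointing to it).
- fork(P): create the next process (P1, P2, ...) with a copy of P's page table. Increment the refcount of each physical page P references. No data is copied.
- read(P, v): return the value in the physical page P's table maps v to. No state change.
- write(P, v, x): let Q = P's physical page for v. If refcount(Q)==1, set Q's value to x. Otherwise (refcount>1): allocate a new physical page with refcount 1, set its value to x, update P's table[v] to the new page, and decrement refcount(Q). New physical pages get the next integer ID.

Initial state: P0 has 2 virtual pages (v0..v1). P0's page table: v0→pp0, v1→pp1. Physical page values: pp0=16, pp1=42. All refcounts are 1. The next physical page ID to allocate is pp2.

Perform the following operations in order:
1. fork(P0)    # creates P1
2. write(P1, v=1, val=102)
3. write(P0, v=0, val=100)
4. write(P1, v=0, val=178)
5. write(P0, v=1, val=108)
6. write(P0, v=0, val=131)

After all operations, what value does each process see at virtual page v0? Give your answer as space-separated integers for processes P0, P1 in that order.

Op 1: fork(P0) -> P1. 2 ppages; refcounts: pp0:2 pp1:2
Op 2: write(P1, v1, 102). refcount(pp1)=2>1 -> COPY to pp2. 3 ppages; refcounts: pp0:2 pp1:1 pp2:1
Op 3: write(P0, v0, 100). refcount(pp0)=2>1 -> COPY to pp3. 4 ppages; refcounts: pp0:1 pp1:1 pp2:1 pp3:1
Op 4: write(P1, v0, 178). refcount(pp0)=1 -> write in place. 4 ppages; refcounts: pp0:1 pp1:1 pp2:1 pp3:1
Op 5: write(P0, v1, 108). refcount(pp1)=1 -> write in place. 4 ppages; refcounts: pp0:1 pp1:1 pp2:1 pp3:1
Op 6: write(P0, v0, 131). refcount(pp3)=1 -> write in place. 4 ppages; refcounts: pp0:1 pp1:1 pp2:1 pp3:1
P0: v0 -> pp3 = 131
P1: v0 -> pp0 = 178

Answer: 131 178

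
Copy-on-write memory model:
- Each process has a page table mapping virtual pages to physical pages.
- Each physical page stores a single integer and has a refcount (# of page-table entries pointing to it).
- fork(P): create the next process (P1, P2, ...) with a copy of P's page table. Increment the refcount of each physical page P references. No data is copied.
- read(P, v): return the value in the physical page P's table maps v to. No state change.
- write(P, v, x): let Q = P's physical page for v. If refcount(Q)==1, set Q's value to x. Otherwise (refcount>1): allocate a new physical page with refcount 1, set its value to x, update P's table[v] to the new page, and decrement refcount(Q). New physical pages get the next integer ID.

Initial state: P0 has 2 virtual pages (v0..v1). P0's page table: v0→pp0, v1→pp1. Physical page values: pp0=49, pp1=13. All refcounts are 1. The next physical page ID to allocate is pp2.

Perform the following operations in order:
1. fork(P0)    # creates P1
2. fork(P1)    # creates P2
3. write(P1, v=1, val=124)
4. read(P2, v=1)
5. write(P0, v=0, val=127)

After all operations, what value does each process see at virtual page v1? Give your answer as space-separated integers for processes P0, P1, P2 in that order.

Answer: 13 124 13

Derivation:
Op 1: fork(P0) -> P1. 2 ppages; refcounts: pp0:2 pp1:2
Op 2: fork(P1) -> P2. 2 ppages; refcounts: pp0:3 pp1:3
Op 3: write(P1, v1, 124). refcount(pp1)=3>1 -> COPY to pp2. 3 ppages; refcounts: pp0:3 pp1:2 pp2:1
Op 4: read(P2, v1) -> 13. No state change.
Op 5: write(P0, v0, 127). refcount(pp0)=3>1 -> COPY to pp3. 4 ppages; refcounts: pp0:2 pp1:2 pp2:1 pp3:1
P0: v1 -> pp1 = 13
P1: v1 -> pp2 = 124
P2: v1 -> pp1 = 13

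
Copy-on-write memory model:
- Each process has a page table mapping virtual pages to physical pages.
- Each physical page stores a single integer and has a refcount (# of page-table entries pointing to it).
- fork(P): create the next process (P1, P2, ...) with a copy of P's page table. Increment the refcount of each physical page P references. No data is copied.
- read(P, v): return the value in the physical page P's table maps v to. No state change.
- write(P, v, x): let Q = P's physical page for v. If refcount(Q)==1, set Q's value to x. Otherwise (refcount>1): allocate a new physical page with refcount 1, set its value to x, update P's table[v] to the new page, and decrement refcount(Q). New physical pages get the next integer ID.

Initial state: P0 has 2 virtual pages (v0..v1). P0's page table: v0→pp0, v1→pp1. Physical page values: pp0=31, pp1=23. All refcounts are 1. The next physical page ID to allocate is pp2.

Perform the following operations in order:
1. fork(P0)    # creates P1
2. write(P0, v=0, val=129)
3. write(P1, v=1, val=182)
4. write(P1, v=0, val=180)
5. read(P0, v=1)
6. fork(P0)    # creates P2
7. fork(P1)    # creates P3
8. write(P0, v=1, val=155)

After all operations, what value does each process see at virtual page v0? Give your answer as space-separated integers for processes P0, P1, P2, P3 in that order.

Answer: 129 180 129 180

Derivation:
Op 1: fork(P0) -> P1. 2 ppages; refcounts: pp0:2 pp1:2
Op 2: write(P0, v0, 129). refcount(pp0)=2>1 -> COPY to pp2. 3 ppages; refcounts: pp0:1 pp1:2 pp2:1
Op 3: write(P1, v1, 182). refcount(pp1)=2>1 -> COPY to pp3. 4 ppages; refcounts: pp0:1 pp1:1 pp2:1 pp3:1
Op 4: write(P1, v0, 180). refcount(pp0)=1 -> write in place. 4 ppages; refcounts: pp0:1 pp1:1 pp2:1 pp3:1
Op 5: read(P0, v1) -> 23. No state change.
Op 6: fork(P0) -> P2. 4 ppages; refcounts: pp0:1 pp1:2 pp2:2 pp3:1
Op 7: fork(P1) -> P3. 4 ppages; refcounts: pp0:2 pp1:2 pp2:2 pp3:2
Op 8: write(P0, v1, 155). refcount(pp1)=2>1 -> COPY to pp4. 5 ppages; refcounts: pp0:2 pp1:1 pp2:2 pp3:2 pp4:1
P0: v0 -> pp2 = 129
P1: v0 -> pp0 = 180
P2: v0 -> pp2 = 129
P3: v0 -> pp0 = 180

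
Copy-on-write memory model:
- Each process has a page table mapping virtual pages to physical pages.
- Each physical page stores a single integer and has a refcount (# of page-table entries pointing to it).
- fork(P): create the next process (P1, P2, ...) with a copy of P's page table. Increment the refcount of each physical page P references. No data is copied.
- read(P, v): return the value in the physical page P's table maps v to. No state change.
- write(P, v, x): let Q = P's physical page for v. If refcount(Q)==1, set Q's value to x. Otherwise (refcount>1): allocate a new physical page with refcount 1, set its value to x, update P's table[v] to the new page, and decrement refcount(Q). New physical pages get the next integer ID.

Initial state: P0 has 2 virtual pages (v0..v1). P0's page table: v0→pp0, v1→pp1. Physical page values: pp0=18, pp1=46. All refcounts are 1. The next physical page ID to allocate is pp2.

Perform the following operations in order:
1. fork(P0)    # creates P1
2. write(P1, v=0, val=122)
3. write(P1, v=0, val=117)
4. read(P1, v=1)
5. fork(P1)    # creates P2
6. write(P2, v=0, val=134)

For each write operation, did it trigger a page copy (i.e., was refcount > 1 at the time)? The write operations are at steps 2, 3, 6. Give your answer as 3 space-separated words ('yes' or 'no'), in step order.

Op 1: fork(P0) -> P1. 2 ppages; refcounts: pp0:2 pp1:2
Op 2: write(P1, v0, 122). refcount(pp0)=2>1 -> COPY to pp2. 3 ppages; refcounts: pp0:1 pp1:2 pp2:1
Op 3: write(P1, v0, 117). refcount(pp2)=1 -> write in place. 3 ppages; refcounts: pp0:1 pp1:2 pp2:1
Op 4: read(P1, v1) -> 46. No state change.
Op 5: fork(P1) -> P2. 3 ppages; refcounts: pp0:1 pp1:3 pp2:2
Op 6: write(P2, v0, 134). refcount(pp2)=2>1 -> COPY to pp3. 4 ppages; refcounts: pp0:1 pp1:3 pp2:1 pp3:1

yes no yes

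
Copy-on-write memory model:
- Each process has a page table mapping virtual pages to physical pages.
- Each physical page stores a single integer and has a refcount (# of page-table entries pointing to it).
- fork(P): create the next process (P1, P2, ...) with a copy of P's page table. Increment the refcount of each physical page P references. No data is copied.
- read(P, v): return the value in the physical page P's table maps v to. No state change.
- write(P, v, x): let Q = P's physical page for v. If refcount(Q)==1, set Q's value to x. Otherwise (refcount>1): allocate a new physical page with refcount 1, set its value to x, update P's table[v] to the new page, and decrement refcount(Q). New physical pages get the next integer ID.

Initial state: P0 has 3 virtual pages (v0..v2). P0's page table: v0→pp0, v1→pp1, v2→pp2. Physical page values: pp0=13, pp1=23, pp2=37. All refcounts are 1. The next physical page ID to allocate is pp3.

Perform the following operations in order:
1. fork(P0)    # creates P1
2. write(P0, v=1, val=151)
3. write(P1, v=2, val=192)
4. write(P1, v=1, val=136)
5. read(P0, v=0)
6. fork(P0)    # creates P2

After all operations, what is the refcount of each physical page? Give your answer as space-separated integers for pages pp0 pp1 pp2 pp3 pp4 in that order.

Answer: 3 1 2 2 1

Derivation:
Op 1: fork(P0) -> P1. 3 ppages; refcounts: pp0:2 pp1:2 pp2:2
Op 2: write(P0, v1, 151). refcount(pp1)=2>1 -> COPY to pp3. 4 ppages; refcounts: pp0:2 pp1:1 pp2:2 pp3:1
Op 3: write(P1, v2, 192). refcount(pp2)=2>1 -> COPY to pp4. 5 ppages; refcounts: pp0:2 pp1:1 pp2:1 pp3:1 pp4:1
Op 4: write(P1, v1, 136). refcount(pp1)=1 -> write in place. 5 ppages; refcounts: pp0:2 pp1:1 pp2:1 pp3:1 pp4:1
Op 5: read(P0, v0) -> 13. No state change.
Op 6: fork(P0) -> P2. 5 ppages; refcounts: pp0:3 pp1:1 pp2:2 pp3:2 pp4:1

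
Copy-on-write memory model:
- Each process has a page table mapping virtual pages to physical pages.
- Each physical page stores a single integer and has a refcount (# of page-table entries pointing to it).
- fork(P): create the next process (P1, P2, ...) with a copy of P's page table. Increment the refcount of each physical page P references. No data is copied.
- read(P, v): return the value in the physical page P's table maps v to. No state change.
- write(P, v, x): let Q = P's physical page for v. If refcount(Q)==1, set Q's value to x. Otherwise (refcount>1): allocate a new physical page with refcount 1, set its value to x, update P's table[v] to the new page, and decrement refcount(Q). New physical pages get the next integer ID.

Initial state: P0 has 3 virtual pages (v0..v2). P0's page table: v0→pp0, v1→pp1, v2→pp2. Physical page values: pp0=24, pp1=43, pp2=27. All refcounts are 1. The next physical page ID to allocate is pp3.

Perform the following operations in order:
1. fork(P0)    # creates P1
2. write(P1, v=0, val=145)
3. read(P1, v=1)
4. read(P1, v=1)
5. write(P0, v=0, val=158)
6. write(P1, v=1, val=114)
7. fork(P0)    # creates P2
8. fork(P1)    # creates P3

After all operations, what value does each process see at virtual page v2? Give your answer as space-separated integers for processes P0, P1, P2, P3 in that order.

Op 1: fork(P0) -> P1. 3 ppages; refcounts: pp0:2 pp1:2 pp2:2
Op 2: write(P1, v0, 145). refcount(pp0)=2>1 -> COPY to pp3. 4 ppages; refcounts: pp0:1 pp1:2 pp2:2 pp3:1
Op 3: read(P1, v1) -> 43. No state change.
Op 4: read(P1, v1) -> 43. No state change.
Op 5: write(P0, v0, 158). refcount(pp0)=1 -> write in place. 4 ppages; refcounts: pp0:1 pp1:2 pp2:2 pp3:1
Op 6: write(P1, v1, 114). refcount(pp1)=2>1 -> COPY to pp4. 5 ppages; refcounts: pp0:1 pp1:1 pp2:2 pp3:1 pp4:1
Op 7: fork(P0) -> P2. 5 ppages; refcounts: pp0:2 pp1:2 pp2:3 pp3:1 pp4:1
Op 8: fork(P1) -> P3. 5 ppages; refcounts: pp0:2 pp1:2 pp2:4 pp3:2 pp4:2
P0: v2 -> pp2 = 27
P1: v2 -> pp2 = 27
P2: v2 -> pp2 = 27
P3: v2 -> pp2 = 27

Answer: 27 27 27 27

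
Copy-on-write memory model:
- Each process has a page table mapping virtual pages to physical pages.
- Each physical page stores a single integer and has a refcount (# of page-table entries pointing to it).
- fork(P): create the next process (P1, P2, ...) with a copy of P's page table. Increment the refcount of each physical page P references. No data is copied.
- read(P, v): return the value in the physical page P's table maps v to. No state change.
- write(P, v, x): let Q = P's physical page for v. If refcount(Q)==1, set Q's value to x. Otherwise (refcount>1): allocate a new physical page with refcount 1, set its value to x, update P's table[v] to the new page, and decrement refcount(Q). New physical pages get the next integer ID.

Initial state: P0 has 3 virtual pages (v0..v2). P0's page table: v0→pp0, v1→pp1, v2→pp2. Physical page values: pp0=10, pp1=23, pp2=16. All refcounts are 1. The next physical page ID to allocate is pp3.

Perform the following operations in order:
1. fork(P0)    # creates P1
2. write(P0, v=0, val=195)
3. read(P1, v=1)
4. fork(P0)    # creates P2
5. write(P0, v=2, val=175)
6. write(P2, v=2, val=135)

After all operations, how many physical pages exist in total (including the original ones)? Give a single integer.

Op 1: fork(P0) -> P1. 3 ppages; refcounts: pp0:2 pp1:2 pp2:2
Op 2: write(P0, v0, 195). refcount(pp0)=2>1 -> COPY to pp3. 4 ppages; refcounts: pp0:1 pp1:2 pp2:2 pp3:1
Op 3: read(P1, v1) -> 23. No state change.
Op 4: fork(P0) -> P2. 4 ppages; refcounts: pp0:1 pp1:3 pp2:3 pp3:2
Op 5: write(P0, v2, 175). refcount(pp2)=3>1 -> COPY to pp4. 5 ppages; refcounts: pp0:1 pp1:3 pp2:2 pp3:2 pp4:1
Op 6: write(P2, v2, 135). refcount(pp2)=2>1 -> COPY to pp5. 6 ppages; refcounts: pp0:1 pp1:3 pp2:1 pp3:2 pp4:1 pp5:1

Answer: 6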